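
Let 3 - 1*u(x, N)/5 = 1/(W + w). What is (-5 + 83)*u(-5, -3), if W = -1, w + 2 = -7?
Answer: 1209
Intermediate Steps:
w = -9 (w = -2 - 7 = -9)
u(x, N) = 31/2 (u(x, N) = 15 - 5/(-1 - 9) = 15 - 5/(-10) = 15 - 5*(-⅒) = 15 + ½ = 31/2)
(-5 + 83)*u(-5, -3) = (-5 + 83)*(31/2) = 78*(31/2) = 1209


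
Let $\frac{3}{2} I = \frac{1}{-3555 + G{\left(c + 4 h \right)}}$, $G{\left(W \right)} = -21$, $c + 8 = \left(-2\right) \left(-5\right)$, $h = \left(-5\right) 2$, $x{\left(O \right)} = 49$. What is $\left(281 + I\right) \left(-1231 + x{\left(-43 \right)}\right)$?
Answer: $- \frac{296934751}{894} \approx -3.3214 \cdot 10^{5}$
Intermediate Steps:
$h = -10$
$c = 2$ ($c = -8 - -10 = -8 + 10 = 2$)
$I = - \frac{1}{5364}$ ($I = \frac{2}{3 \left(-3555 - 21\right)} = \frac{2}{3 \left(-3576\right)} = \frac{2}{3} \left(- \frac{1}{3576}\right) = - \frac{1}{5364} \approx -0.00018643$)
$\left(281 + I\right) \left(-1231 + x{\left(-43 \right)}\right) = \left(281 - \frac{1}{5364}\right) \left(-1231 + 49\right) = \frac{1507283}{5364} \left(-1182\right) = - \frac{296934751}{894}$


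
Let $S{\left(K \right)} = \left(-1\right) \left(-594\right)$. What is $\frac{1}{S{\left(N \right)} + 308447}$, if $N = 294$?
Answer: $\frac{1}{309041} \approx 3.2358 \cdot 10^{-6}$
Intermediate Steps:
$S{\left(K \right)} = 594$
$\frac{1}{S{\left(N \right)} + 308447} = \frac{1}{594 + 308447} = \frac{1}{309041}$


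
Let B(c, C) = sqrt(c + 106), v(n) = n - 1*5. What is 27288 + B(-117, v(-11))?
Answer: 27288 + I*sqrt(11) ≈ 27288.0 + 3.3166*I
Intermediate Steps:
v(n) = -5 + n (v(n) = n - 5 = -5 + n)
B(c, C) = sqrt(106 + c)
27288 + B(-117, v(-11)) = 27288 + sqrt(106 - 117) = 27288 + sqrt(-11) = 27288 + I*sqrt(11)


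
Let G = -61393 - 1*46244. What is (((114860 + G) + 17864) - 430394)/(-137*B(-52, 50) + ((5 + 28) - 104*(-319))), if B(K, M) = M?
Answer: -405307/26359 ≈ -15.376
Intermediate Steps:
G = -107637 (G = -61393 - 46244 = -107637)
(((114860 + G) + 17864) - 430394)/(-137*B(-52, 50) + ((5 + 28) - 104*(-319))) = (((114860 - 107637) + 17864) - 430394)/(-137*50 + ((5 + 28) - 104*(-319))) = ((7223 + 17864) - 430394)/(-6850 + (33 + 33176)) = (25087 - 430394)/(-6850 + 33209) = -405307/26359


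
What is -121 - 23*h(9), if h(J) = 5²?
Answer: -696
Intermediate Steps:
h(J) = 25
-121 - 23*h(9) = -121 - 23*25 = -121 - 575 = -696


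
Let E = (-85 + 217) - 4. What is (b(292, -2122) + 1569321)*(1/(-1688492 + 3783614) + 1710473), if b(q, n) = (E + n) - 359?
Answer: 2807732133162131188/1047561 ≈ 2.6803e+12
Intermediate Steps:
E = 128 (E = 132 - 4 = 128)
b(q, n) = -231 + n (b(q, n) = (128 + n) - 359 = -231 + n)
(b(292, -2122) + 1569321)*(1/(-1688492 + 3783614) + 1710473) = ((-231 - 2122) + 1569321)*(1/(-1688492 + 3783614) + 1710473) = (-2353 + 1569321)*(1/2095122 + 1710473) = 1566968*(1/2095122 + 1710473) = 1566968*(3583649612707/2095122) = 2807732133162131188/1047561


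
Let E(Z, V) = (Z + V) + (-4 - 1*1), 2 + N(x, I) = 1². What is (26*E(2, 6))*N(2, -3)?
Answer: -78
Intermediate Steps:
N(x, I) = -1 (N(x, I) = -2 + 1² = -2 + 1 = -1)
E(Z, V) = -5 + V + Z (E(Z, V) = (V + Z) + (-4 - 1) = (V + Z) - 5 = -5 + V + Z)
(26*E(2, 6))*N(2, -3) = (26*(-5 + 6 + 2))*(-1) = (26*3)*(-1) = 78*(-1) = -78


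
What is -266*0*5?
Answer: 0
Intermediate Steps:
-266*0*5 = -38*0*5 = 0*5 = 0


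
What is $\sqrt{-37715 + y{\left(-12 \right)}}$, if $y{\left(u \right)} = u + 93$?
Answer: $i \sqrt{37634} \approx 193.99 i$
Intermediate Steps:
$y{\left(u \right)} = 93 + u$
$\sqrt{-37715 + y{\left(-12 \right)}} = \sqrt{-37715 + \left(93 - 12\right)} = \sqrt{-37715 + 81} = \sqrt{-37634} = i \sqrt{37634}$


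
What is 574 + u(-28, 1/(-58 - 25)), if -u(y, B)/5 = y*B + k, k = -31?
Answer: 60367/83 ≈ 727.31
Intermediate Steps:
u(y, B) = 155 - 5*B*y (u(y, B) = -5*(y*B - 31) = -5*(B*y - 31) = -5*(-31 + B*y) = 155 - 5*B*y)
574 + u(-28, 1/(-58 - 25)) = 574 + (155 - 5*(-28)/(-58 - 25)) = 574 + (155 - 5*(-28)/(-83)) = 574 + (155 - 5*(-1/83)*(-28)) = 574 + (155 - 140/83) = 574 + 12725/83 = 60367/83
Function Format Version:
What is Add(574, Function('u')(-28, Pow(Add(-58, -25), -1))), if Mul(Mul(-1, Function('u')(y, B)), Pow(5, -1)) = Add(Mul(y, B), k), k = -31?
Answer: Rational(60367, 83) ≈ 727.31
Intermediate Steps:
Function('u')(y, B) = Add(155, Mul(-5, B, y)) (Function('u')(y, B) = Mul(-5, Add(Mul(y, B), -31)) = Mul(-5, Add(Mul(B, y), -31)) = Mul(-5, Add(-31, Mul(B, y))) = Add(155, Mul(-5, B, y)))
Add(574, Function('u')(-28, Pow(Add(-58, -25), -1))) = Add(574, Add(155, Mul(-5, Pow(Add(-58, -25), -1), -28))) = Add(574, Add(155, Mul(-5, Pow(-83, -1), -28))) = Add(574, Add(155, Mul(-5, Rational(-1, 83), -28))) = Add(574, Add(155, Rational(-140, 83))) = Add(574, Rational(12725, 83)) = Rational(60367, 83)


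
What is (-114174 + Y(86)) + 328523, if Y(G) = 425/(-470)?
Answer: 20148721/94 ≈ 2.1435e+5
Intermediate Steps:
Y(G) = -85/94 (Y(G) = 425*(-1/470) = -85/94)
(-114174 + Y(86)) + 328523 = (-114174 - 85/94) + 328523 = -10732441/94 + 328523 = 20148721/94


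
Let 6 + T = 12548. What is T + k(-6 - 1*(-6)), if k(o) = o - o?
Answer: 12542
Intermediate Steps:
k(o) = 0
T = 12542 (T = -6 + 12548 = 12542)
T + k(-6 - 1*(-6)) = 12542 + 0 = 12542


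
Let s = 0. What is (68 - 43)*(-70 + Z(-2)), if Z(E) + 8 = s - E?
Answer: -1900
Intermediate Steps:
Z(E) = -8 - E (Z(E) = -8 + (0 - E) = -8 - E)
(68 - 43)*(-70 + Z(-2)) = (68 - 43)*(-70 + (-8 - 1*(-2))) = 25*(-70 + (-8 + 2)) = 25*(-70 - 6) = 25*(-76) = -1900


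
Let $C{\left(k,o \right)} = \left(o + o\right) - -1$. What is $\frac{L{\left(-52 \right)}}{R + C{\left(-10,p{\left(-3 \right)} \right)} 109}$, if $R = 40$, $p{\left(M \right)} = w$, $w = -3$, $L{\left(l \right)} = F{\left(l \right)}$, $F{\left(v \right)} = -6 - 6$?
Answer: $\frac{12}{505} \approx 0.023762$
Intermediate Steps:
$F{\left(v \right)} = -12$
$L{\left(l \right)} = -12$
$p{\left(M \right)} = -3$
$C{\left(k,o \right)} = 1 + 2 o$ ($C{\left(k,o \right)} = 2 o + 1 = 1 + 2 o$)
$\frac{L{\left(-52 \right)}}{R + C{\left(-10,p{\left(-3 \right)} \right)} 109} = - \frac{12}{40 + \left(1 + 2 \left(-3\right)\right) 109} = - \frac{12}{40 + \left(1 - 6\right) 109} = - \frac{12}{40 - 545} = - \frac{12}{-505} = \left(-12\right) \left(- \frac{1}{505}\right) = \frac{12}{505}$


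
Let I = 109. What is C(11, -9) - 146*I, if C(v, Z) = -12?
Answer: -15926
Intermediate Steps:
C(11, -9) - 146*I = -12 - 146*109 = -12 - 15914 = -15926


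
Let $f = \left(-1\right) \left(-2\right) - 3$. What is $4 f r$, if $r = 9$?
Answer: $-36$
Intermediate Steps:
$f = -1$ ($f = 2 - 3 = -1$)
$4 f r = 4 \left(-1\right) 9 = \left(-4\right) 9 = -36$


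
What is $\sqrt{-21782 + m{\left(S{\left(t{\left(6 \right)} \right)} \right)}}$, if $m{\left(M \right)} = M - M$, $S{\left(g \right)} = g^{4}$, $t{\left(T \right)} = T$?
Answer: $i \sqrt{21782} \approx 147.59 i$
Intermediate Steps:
$m{\left(M \right)} = 0$
$\sqrt{-21782 + m{\left(S{\left(t{\left(6 \right)} \right)} \right)}} = \sqrt{-21782 + 0} = \sqrt{-21782} = i \sqrt{21782}$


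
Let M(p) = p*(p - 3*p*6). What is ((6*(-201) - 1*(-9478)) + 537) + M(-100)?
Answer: -161191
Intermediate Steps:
M(p) = -17*p² (M(p) = p*(p - 18*p) = p*(-17*p) = -17*p²)
((6*(-201) - 1*(-9478)) + 537) + M(-100) = ((6*(-201) - 1*(-9478)) + 537) - 17*(-100)² = ((-1206 + 9478) + 537) - 17*10000 = (8272 + 537) - 170000 = 8809 - 170000 = -161191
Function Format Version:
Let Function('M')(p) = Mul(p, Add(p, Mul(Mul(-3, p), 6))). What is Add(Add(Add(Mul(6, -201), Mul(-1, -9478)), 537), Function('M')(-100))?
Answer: -161191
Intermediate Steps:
Function('M')(p) = Mul(-17, Pow(p, 2)) (Function('M')(p) = Mul(p, Add(p, Mul(-18, p))) = Mul(p, Mul(-17, p)) = Mul(-17, Pow(p, 2)))
Add(Add(Add(Mul(6, -201), Mul(-1, -9478)), 537), Function('M')(-100)) = Add(Add(Add(Mul(6, -201), Mul(-1, -9478)), 537), Mul(-17, Pow(-100, 2))) = Add(Add(Add(-1206, 9478), 537), Mul(-17, 10000)) = Add(Add(8272, 537), -170000) = Add(8809, -170000) = -161191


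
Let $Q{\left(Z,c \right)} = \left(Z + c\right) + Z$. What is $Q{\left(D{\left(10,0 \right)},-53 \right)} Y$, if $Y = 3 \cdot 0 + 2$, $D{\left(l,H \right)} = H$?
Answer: $-106$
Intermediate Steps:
$Q{\left(Z,c \right)} = c + 2 Z$
$Y = 2$ ($Y = 0 + 2 = 2$)
$Q{\left(D{\left(10,0 \right)},-53 \right)} Y = \left(-53 + 2 \cdot 0\right) 2 = \left(-53 + 0\right) 2 = \left(-53\right) 2 = -106$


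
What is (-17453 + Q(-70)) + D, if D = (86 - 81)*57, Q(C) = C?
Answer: -17238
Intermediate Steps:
D = 285 (D = 5*57 = 285)
(-17453 + Q(-70)) + D = (-17453 - 70) + 285 = -17523 + 285 = -17238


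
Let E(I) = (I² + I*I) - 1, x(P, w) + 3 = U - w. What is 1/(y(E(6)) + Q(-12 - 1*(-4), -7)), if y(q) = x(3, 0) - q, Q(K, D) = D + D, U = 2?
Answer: -1/86 ≈ -0.011628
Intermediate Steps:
x(P, w) = -1 - w (x(P, w) = -3 + (2 - w) = -1 - w)
Q(K, D) = 2*D
E(I) = -1 + 2*I² (E(I) = (I² + I²) - 1 = 2*I² - 1 = -1 + 2*I²)
y(q) = -1 - q (y(q) = (-1 - 1*0) - q = (-1 + 0) - q = -1 - q)
1/(y(E(6)) + Q(-12 - 1*(-4), -7)) = 1/((-1 - (-1 + 2*6²)) + 2*(-7)) = 1/((-1 - (-1 + 2*36)) - 14) = 1/((-1 - (-1 + 72)) - 14) = 1/((-1 - 1*71) - 14) = 1/((-1 - 71) - 14) = 1/(-72 - 14) = 1/(-86) = -1/86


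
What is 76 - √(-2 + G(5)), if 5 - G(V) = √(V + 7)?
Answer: 76 - √(3 - 2*√3) ≈ 76.0 - 0.68125*I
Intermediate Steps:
G(V) = 5 - √(7 + V) (G(V) = 5 - √(V + 7) = 5 - √(7 + V))
76 - √(-2 + G(5)) = 76 - √(-2 + (5 - √(7 + 5))) = 76 - √(-2 + (5 - √12)) = 76 - √(-2 + (5 - 2*√3)) = 76 - √(3 - 2*√3)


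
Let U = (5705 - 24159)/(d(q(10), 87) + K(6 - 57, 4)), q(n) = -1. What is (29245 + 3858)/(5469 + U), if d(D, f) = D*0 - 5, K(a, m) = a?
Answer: 926884/162359 ≈ 5.7089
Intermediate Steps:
d(D, f) = -5 (d(D, f) = 0 - 5 = -5)
U = 9227/28 (U = (5705 - 24159)/(-5 + (6 - 57)) = -18454/(-5 - 51) = -18454/(-56) = -18454*(-1/56) = 9227/28 ≈ 329.54)
(29245 + 3858)/(5469 + U) = (29245 + 3858)/(5469 + 9227/28) = 33103/(162359/28) = 33103*(28/162359) = 926884/162359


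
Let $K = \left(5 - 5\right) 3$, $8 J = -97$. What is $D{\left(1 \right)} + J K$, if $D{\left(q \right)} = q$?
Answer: $1$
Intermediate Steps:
$J = - \frac{97}{8}$ ($J = \frac{1}{8} \left(-97\right) = - \frac{97}{8} \approx -12.125$)
$K = 0$ ($K = 0 \cdot 3 = 0$)
$D{\left(1 \right)} + J K = 1 - 0 = 1 + 0 = 1$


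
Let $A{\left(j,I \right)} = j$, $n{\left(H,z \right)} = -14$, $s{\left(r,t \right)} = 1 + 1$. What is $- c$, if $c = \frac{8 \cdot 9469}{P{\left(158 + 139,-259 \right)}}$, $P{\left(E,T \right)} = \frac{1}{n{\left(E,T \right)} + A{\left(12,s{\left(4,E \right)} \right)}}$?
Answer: $151504$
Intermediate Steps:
$s{\left(r,t \right)} = 2$
$P{\left(E,T \right)} = - \frac{1}{2}$ ($P{\left(E,T \right)} = \frac{1}{-14 + 12} = \frac{1}{-2} = - \frac{1}{2}$)
$c = -151504$ ($c = \frac{8 \cdot 9469}{- \frac{1}{2}} = 75752 \left(-2\right) = -151504$)
$- c = \left(-1\right) \left(-151504\right) = 151504$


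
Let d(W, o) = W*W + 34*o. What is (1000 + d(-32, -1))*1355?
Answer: 2696450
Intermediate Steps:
d(W, o) = W² + 34*o
(1000 + d(-32, -1))*1355 = (1000 + ((-32)² + 34*(-1)))*1355 = (1000 + (1024 - 34))*1355 = (1000 + 990)*1355 = 1990*1355 = 2696450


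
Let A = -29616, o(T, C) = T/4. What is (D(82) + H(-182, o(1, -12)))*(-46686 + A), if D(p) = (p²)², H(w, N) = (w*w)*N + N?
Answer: -6900822658179/2 ≈ -3.4504e+12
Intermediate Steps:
o(T, C) = T/4 (o(T, C) = T*(¼) = T/4)
H(w, N) = N + N*w² (H(w, N) = w²*N + N = N*w² + N = N + N*w²)
D(p) = p⁴
(D(82) + H(-182, o(1, -12)))*(-46686 + A) = (82⁴ + ((¼)*1)*(1 + (-182)²))*(-46686 - 29616) = (45212176 + (1 + 33124)/4)*(-76302) = (45212176 + (¼)*33125)*(-76302) = (45212176 + 33125/4)*(-76302) = (180881829/4)*(-76302) = -6900822658179/2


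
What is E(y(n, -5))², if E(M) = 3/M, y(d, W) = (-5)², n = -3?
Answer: 9/625 ≈ 0.014400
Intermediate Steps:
y(d, W) = 25
E(y(n, -5))² = (3/25)² = 9/625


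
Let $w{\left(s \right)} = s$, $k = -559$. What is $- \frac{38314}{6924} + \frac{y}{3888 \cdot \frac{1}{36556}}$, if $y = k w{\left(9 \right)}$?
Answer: $- \frac{2948065303}{62316} \approx -47308.0$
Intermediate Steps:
$y = -5031$ ($y = \left(-559\right) 9 = -5031$)
$- \frac{38314}{6924} + \frac{y}{3888 \cdot \frac{1}{36556}} = - \frac{38314}{6924} - \frac{5031}{3888 \cdot \frac{1}{36556}} = \left(-38314\right) \frac{1}{6924} - \frac{5031}{3888 \cdot \frac{1}{36556}} = - \frac{19157}{3462} - \frac{5031}{\frac{972}{9139}} = - \frac{19157}{3462} - \frac{5108701}{108} = - \frac{2948065303}{62316}$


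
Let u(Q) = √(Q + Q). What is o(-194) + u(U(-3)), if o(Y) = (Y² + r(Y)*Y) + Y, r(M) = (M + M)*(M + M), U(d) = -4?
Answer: -29168094 + 2*I*√2 ≈ -2.9168e+7 + 2.8284*I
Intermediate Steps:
r(M) = 4*M² (r(M) = (2*M)*(2*M) = 4*M²)
u(Q) = √2*√Q (u(Q) = √(2*Q) = √2*√Q)
o(Y) = Y + Y² + 4*Y³ (o(Y) = (Y² + (4*Y²)*Y) + Y = (Y² + 4*Y³) + Y = Y + Y² + 4*Y³)
o(-194) + u(U(-3)) = -194*(1 - 194 + 4*(-194)²) + √2*√(-4) = -194*(1 - 194 + 4*37636) + √2*(2*I) = -194*(1 - 194 + 150544) + 2*I*√2 = -194*150351 + 2*I*√2 = -29168094 + 2*I*√2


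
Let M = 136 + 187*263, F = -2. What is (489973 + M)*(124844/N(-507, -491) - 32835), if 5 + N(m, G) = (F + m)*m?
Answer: -2284758598816970/129029 ≈ -1.7707e+10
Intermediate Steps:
M = 49317 (M = 136 + 49181 = 49317)
N(m, G) = -5 + m*(-2 + m) (N(m, G) = -5 + (-2 + m)*m = -5 + m*(-2 + m))
(489973 + M)*(124844/N(-507, -491) - 32835) = (489973 + 49317)*(124844/(-5 + (-507)² - 2*(-507)) - 32835) = 539290*(124844/(-5 + 257049 + 1014) - 32835) = 539290*(124844/258058 - 32835) = 539290*(124844*(1/258058) - 32835) = 539290*(62422/129029 - 32835) = 539290*(-4236604793/129029) = -2284758598816970/129029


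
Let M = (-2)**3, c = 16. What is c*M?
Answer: -128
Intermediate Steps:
M = -8
c*M = 16*(-8) = -128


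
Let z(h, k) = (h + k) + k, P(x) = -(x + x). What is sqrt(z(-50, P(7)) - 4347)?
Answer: 5*I*sqrt(177) ≈ 66.521*I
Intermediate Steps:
P(x) = -2*x
z(h, k) = h + 2*k
sqrt(z(-50, P(7)) - 4347) = sqrt((-50 + 2*(-2*7)) - 4347) = sqrt((-50 + 2*(-14)) - 4347) = sqrt((-50 - 28) - 4347) = sqrt(-78 - 4347) = sqrt(-4425) = 5*I*sqrt(177)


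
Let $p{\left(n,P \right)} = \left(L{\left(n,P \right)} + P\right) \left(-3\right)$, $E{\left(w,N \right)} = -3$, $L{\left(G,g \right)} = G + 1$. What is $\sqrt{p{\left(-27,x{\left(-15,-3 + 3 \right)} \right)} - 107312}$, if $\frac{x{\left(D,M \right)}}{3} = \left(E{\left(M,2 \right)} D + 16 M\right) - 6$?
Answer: $i \sqrt{107585} \approx 328.0 i$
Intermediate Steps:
$L{\left(G,g \right)} = 1 + G$
$x{\left(D,M \right)} = -18 - 9 D + 48 M$ ($x{\left(D,M \right)} = 3 \left(\left(- 3 D + 16 M\right) - 6\right) = 3 \left(-6 - 3 D + 16 M\right) = -18 - 9 D + 48 M$)
$p{\left(n,P \right)} = -3 - 3 P - 3 n$ ($p{\left(n,P \right)} = \left(\left(1 + n\right) + P\right) \left(-3\right) = \left(1 + P + n\right) \left(-3\right) = -3 - 3 P - 3 n$)
$\sqrt{p{\left(-27,x{\left(-15,-3 + 3 \right)} \right)} - 107312} = \sqrt{\left(-3 - 3 \left(-18 - -135 + 48 \left(-3 + 3\right)\right) - -81\right) - 107312} = \sqrt{\left(-3 - 3 \left(-18 + 135 + 48 \cdot 0\right) + 81\right) - 107312} = \sqrt{\left(-3 - 3 \left(-18 + 135 + 0\right) + 81\right) - 107312} = \sqrt{\left(-3 - 351 + 81\right) - 107312} = \sqrt{-273 - 107312} = \sqrt{-107585} = i \sqrt{107585}$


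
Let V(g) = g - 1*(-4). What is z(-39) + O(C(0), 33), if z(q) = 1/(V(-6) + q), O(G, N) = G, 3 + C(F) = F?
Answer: -124/41 ≈ -3.0244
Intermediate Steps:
C(F) = -3 + F
V(g) = 4 + g (V(g) = g + 4 = 4 + g)
z(q) = 1/(-2 + q) (z(q) = 1/((4 - 6) + q) = 1/(-2 + q))
z(-39) + O(C(0), 33) = 1/(-2 - 39) + (-3 + 0) = 1/(-41) - 3 = -1/41 - 3 = -124/41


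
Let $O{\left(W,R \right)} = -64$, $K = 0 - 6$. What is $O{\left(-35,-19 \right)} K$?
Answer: $384$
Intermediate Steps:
$K = -6$ ($K = 0 - 6 = -6$)
$O{\left(-35,-19 \right)} K = \left(-64\right) \left(-6\right) = 384$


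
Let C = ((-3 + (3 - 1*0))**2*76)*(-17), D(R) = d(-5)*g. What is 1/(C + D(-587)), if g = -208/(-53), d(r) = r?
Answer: -53/1040 ≈ -0.050962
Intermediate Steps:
g = 208/53 (g = -208*(-1/53) = 208/53 ≈ 3.9245)
D(R) = -1040/53 (D(R) = -5*208/53 = -1040/53)
C = 0 (C = ((-3 + (3 + 0))**2*76)*(-17) = ((-3 + 3)**2*76)*(-17) = (0**2*76)*(-17) = (0*76)*(-17) = 0*(-17) = 0)
1/(C + D(-587)) = 1/(0 - 1040/53) = 1/(-1040/53) = -53/1040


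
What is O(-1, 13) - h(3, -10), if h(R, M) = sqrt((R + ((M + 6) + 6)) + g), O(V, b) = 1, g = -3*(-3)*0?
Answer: 1 - sqrt(5) ≈ -1.2361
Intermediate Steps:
g = 0 (g = 9*0 = 0)
h(R, M) = sqrt(12 + M + R) (h(R, M) = sqrt((R + ((M + 6) + 6)) + 0) = sqrt((R + ((6 + M) + 6)) + 0) = sqrt((R + (12 + M)) + 0) = sqrt((12 + M + R) + 0) = sqrt(12 + M + R))
O(-1, 13) - h(3, -10) = 1 - sqrt(12 - 10 + 3) = 1 - sqrt(5)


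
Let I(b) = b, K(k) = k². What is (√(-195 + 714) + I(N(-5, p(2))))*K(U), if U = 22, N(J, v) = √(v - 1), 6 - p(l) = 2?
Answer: 484*√3 + 484*√519 ≈ 11865.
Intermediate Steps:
p(l) = 4 (p(l) = 6 - 1*2 = 6 - 2 = 4)
N(J, v) = √(-1 + v)
(√(-195 + 714) + I(N(-5, p(2))))*K(U) = (√(-195 + 714) + √(-1 + 4))*22² = (√519 + √3)*484 = (√3 + √519)*484 = 484*√3 + 484*√519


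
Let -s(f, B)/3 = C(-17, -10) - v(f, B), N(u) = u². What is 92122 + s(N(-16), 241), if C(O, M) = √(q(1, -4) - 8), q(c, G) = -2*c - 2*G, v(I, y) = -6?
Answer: 92104 - 3*I*√2 ≈ 92104.0 - 4.2426*I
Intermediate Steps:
q(c, G) = -2*G - 2*c
C(O, M) = I*√2 (C(O, M) = √((-2*(-4) - 2*1) - 8) = √((8 - 2) - 8) = √(6 - 8) = √(-2) = I*√2)
s(f, B) = -18 - 3*I*√2 (s(f, B) = -3*(I*√2 - 1*(-6)) = -3*(I*√2 + 6) = -3*(6 + I*√2) = -18 - 3*I*√2)
92122 + s(N(-16), 241) = 92122 + (-18 - 3*I*√2) = 92104 - 3*I*√2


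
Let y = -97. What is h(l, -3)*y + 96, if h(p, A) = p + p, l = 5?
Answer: -874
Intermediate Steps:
h(p, A) = 2*p
h(l, -3)*y + 96 = (2*5)*(-97) + 96 = 10*(-97) + 96 = -970 + 96 = -874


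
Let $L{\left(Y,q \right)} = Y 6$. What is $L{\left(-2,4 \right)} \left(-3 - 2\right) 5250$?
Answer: $315000$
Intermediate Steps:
$L{\left(Y,q \right)} = 6 Y$
$L{\left(-2,4 \right)} \left(-3 - 2\right) 5250 = 6 \left(-2\right) \left(-3 - 2\right) 5250 = \left(-12\right) \left(-5\right) 5250 = 60 \cdot 5250 = 315000$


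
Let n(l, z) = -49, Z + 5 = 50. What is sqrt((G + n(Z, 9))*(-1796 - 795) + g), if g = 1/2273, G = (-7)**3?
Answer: 17*sqrt(18157435449)/2273 ≈ 1007.8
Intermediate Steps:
Z = 45 (Z = -5 + 50 = 45)
G = -343
g = 1/2273 ≈ 0.00043995
sqrt((G + n(Z, 9))*(-1796 - 795) + g) = sqrt((-343 - 49)*(-1796 - 795) + 1/2273) = sqrt(-392*(-2591) + 1/2273) = sqrt(1015672 + 1/2273) = sqrt(2308622457/2273) = 17*sqrt(18157435449)/2273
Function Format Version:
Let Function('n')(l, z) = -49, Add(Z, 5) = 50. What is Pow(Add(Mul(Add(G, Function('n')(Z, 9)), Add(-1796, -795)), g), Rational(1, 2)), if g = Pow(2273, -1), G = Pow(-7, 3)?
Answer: Mul(Rational(17, 2273), Pow(18157435449, Rational(1, 2))) ≈ 1007.8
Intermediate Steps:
Z = 45 (Z = Add(-5, 50) = 45)
G = -343
g = Rational(1, 2273) ≈ 0.00043995
Pow(Add(Mul(Add(G, Function('n')(Z, 9)), Add(-1796, -795)), g), Rational(1, 2)) = Pow(Add(Mul(Add(-343, -49), Add(-1796, -795)), Rational(1, 2273)), Rational(1, 2)) = Pow(Add(Mul(-392, -2591), Rational(1, 2273)), Rational(1, 2)) = Pow(Add(1015672, Rational(1, 2273)), Rational(1, 2)) = Pow(Rational(2308622457, 2273), Rational(1, 2)) = Mul(Rational(17, 2273), Pow(18157435449, Rational(1, 2)))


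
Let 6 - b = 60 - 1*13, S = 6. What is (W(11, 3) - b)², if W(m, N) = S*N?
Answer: 3481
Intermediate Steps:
W(m, N) = 6*N
b = -41 (b = 6 - (60 - 1*13) = 6 - (60 - 13) = 6 - 1*47 = 6 - 47 = -41)
(W(11, 3) - b)² = (6*3 - 1*(-41))² = (18 + 41)² = 59² = 3481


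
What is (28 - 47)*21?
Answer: -399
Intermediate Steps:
(28 - 47)*21 = -19*21 = -399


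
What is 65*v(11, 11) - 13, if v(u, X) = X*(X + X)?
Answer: 15717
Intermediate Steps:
v(u, X) = 2*X² (v(u, X) = X*(2*X) = 2*X²)
65*v(11, 11) - 13 = 65*(2*11²) - 13 = 65*(2*121) - 13 = 65*242 - 13 = 15730 - 13 = 15717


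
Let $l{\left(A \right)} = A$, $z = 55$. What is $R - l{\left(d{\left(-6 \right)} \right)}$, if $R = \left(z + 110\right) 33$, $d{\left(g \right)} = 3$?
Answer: $5442$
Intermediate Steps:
$R = 5445$ ($R = \left(55 + 110\right) 33 = 165 \cdot 33 = 5445$)
$R - l{\left(d{\left(-6 \right)} \right)} = 5445 - 3 = 5442$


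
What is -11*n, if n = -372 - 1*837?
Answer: 13299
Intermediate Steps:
n = -1209 (n = -372 - 837 = -1209)
-11*n = -11*(-1209) = 13299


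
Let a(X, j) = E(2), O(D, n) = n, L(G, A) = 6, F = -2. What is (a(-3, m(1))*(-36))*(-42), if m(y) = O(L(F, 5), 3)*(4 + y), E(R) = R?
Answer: 3024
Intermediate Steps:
m(y) = 12 + 3*y (m(y) = 3*(4 + y) = 12 + 3*y)
a(X, j) = 2
(a(-3, m(1))*(-36))*(-42) = (2*(-36))*(-42) = -72*(-42) = 3024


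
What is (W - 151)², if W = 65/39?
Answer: 200704/9 ≈ 22300.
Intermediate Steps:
W = 5/3 (W = 65*(1/39) = 5/3 ≈ 1.6667)
(W - 151)² = (5/3 - 151)² = (-448/3)² = 200704/9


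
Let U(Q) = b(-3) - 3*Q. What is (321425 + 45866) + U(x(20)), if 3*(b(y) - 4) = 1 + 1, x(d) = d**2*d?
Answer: 1029887/3 ≈ 3.4330e+5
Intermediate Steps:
x(d) = d**3
b(y) = 14/3 (b(y) = 4 + (1 + 1)/3 = 4 + (1/3)*2 = 4 + 2/3 = 14/3)
U(Q) = 14/3 - 3*Q
(321425 + 45866) + U(x(20)) = (321425 + 45866) + (14/3 - 3*20**3) = 367291 + (14/3 - 3*8000) = 367291 + (14/3 - 24000) = 367291 - 71986/3 = 1029887/3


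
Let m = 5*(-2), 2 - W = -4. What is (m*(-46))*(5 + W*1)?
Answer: 5060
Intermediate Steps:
W = 6 (W = 2 - 1*(-4) = 2 + 4 = 6)
m = -10
(m*(-46))*(5 + W*1) = (-10*(-46))*(5 + 6*1) = 460*(5 + 6) = 460*11 = 5060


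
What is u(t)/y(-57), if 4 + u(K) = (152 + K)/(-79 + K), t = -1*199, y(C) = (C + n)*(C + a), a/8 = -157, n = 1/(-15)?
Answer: -15975/312451984 ≈ -5.1128e-5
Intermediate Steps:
n = -1/15 ≈ -0.066667
a = -1256 (a = 8*(-157) = -1256)
y(C) = (-1256 + C)*(-1/15 + C) (y(C) = (C - 1/15)*(C - 1256) = (-1/15 + C)*(-1256 + C) = (-1256 + C)*(-1/15 + C))
t = -199
u(K) = -4 + (152 + K)/(-79 + K)
u(t)/y(-57) = (3*(156 - 1*(-199))/(-79 - 199))/(1256/15 + (-57)**2 - 18841/15*(-57)) = (3*(156 + 199)/(-278))/(1256/15 + 3249 + 357979/5) = (3*(-1/278)*355)/(1123928/15) = -1065/278*15/1123928 = -15975/312451984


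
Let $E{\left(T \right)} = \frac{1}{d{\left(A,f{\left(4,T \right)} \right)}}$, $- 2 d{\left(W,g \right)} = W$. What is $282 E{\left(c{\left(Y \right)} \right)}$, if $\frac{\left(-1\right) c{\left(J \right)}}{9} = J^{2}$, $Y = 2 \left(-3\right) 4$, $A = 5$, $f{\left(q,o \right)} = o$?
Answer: $- \frac{564}{5} \approx -112.8$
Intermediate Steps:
$Y = -24$ ($Y = \left(-6\right) 4 = -24$)
$d{\left(W,g \right)} = - \frac{W}{2}$
$c{\left(J \right)} = - 9 J^{2}$
$E{\left(T \right)} = - \frac{2}{5}$ ($E{\left(T \right)} = \frac{1}{\left(- \frac{1}{2}\right) 5} = \frac{1}{- \frac{5}{2}} = - \frac{2}{5}$)
$282 E{\left(c{\left(Y \right)} \right)} = 282 \left(- \frac{2}{5}\right) = - \frac{564}{5}$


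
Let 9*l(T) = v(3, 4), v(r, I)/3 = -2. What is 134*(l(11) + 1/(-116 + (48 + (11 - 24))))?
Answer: -7370/81 ≈ -90.988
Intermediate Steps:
v(r, I) = -6 (v(r, I) = 3*(-2) = -6)
l(T) = -⅔ (l(T) = (⅑)*(-6) = -⅔)
134*(l(11) + 1/(-116 + (48 + (11 - 24)))) = 134*(-⅔ + 1/(-116 + (48 + (11 - 24)))) = 134*(-⅔ + 1/(-116 + (48 - 13))) = 134*(-⅔ + 1/(-116 + 35)) = 134*(-⅔ + 1/(-81)) = 134*(-⅔ - 1/81) = 134*(-55/81) = -7370/81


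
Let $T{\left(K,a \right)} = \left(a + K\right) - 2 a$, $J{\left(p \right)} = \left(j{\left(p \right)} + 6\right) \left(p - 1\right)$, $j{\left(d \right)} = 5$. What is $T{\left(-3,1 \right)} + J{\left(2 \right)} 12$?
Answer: $128$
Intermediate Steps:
$J{\left(p \right)} = -11 + 11 p$ ($J{\left(p \right)} = \left(5 + 6\right) \left(p - 1\right) = 11 \left(-1 + p\right) = -11 + 11 p$)
$T{\left(K,a \right)} = K - a$ ($T{\left(K,a \right)} = \left(K + a\right) - 2 a = K - a$)
$T{\left(-3,1 \right)} + J{\left(2 \right)} 12 = \left(-3 - 1\right) + \left(-11 + 11 \cdot 2\right) 12 = \left(-3 - 1\right) + \left(-11 + 22\right) 12 = -4 + 11 \cdot 12 = -4 + 132 = 128$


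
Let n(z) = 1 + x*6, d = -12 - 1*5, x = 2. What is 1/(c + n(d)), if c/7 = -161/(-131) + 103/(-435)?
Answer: 56985/1136599 ≈ 0.050136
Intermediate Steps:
d = -17 (d = -12 - 5 = -17)
c = 395794/56985 (c = 7*(-161/(-131) + 103/(-435)) = 7*(-161*(-1/131) + 103*(-1/435)) = 7*(161/131 - 103/435) = 7*(56542/56985) = 395794/56985 ≈ 6.9456)
n(z) = 13 (n(z) = 1 + 2*6 = 1 + 12 = 13)
1/(c + n(d)) = 1/(395794/56985 + 13) = 1/(1136599/56985) = 56985/1136599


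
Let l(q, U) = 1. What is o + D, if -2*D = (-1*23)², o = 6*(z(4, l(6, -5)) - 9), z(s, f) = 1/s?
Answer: -317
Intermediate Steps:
o = -105/2 (o = 6*(1/4 - 9) = 6*(¼ - 9) = 6*(-35/4) = -105/2 ≈ -52.500)
D = -529/2 (D = -(-1*23)²/2 = -½*(-23)² = -½*529 = -529/2 ≈ -264.50)
o + D = -105/2 - 529/2 = -317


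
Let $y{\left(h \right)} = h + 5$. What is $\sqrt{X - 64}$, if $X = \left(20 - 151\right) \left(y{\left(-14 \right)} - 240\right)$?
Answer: $\sqrt{32555} \approx 180.43$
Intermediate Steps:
$y{\left(h \right)} = 5 + h$
$X = 32619$ ($X = \left(20 - 151\right) \left(\left(5 - 14\right) - 240\right) = - 131 \left(-9 - 240\right) = \left(-131\right) \left(-249\right) = 32619$)
$\sqrt{X - 64} = \sqrt{32619 - 64} = \sqrt{32555}$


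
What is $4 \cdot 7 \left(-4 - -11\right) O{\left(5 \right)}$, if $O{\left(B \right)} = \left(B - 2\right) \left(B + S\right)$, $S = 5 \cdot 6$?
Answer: $20580$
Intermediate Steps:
$S = 30$
$O{\left(B \right)} = \left(-2 + B\right) \left(30 + B\right)$ ($O{\left(B \right)} = \left(B - 2\right) \left(B + 30\right) = \left(-2 + B\right) \left(30 + B\right)$)
$4 \cdot 7 \left(-4 - -11\right) O{\left(5 \right)} = 4 \cdot 7 \left(-4 - -11\right) \left(-60 + 5^{2} + 28 \cdot 5\right) = 28 \left(-4 + 11\right) \left(-60 + 25 + 140\right) = 28 \cdot 7 \cdot 105 = 196 \cdot 105 = 20580$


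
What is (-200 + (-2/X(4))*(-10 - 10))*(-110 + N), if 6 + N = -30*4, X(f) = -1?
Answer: 56640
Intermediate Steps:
N = -126 (N = -6 - 30*4 = -6 - 120 = -126)
(-200 + (-2/X(4))*(-10 - 10))*(-110 + N) = (-200 + (-2/(-1))*(-10 - 10))*(-110 - 126) = (-200 - 2*(-1)*(-20))*(-236) = (-200 + 2*(-20))*(-236) = (-200 - 40)*(-236) = -240*(-236) = 56640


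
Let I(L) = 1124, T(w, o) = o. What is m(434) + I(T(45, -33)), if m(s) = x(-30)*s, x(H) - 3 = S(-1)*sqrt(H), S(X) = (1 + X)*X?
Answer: 0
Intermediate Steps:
S(X) = X*(1 + X)
x(H) = 3 (x(H) = 3 + (-(1 - 1))*sqrt(H) = 3 + (-1*0)*sqrt(H) = 3 + 0*sqrt(H) = 3 + 0 = 3)
m(s) = 3*s
m(434) + I(T(45, -33)) = 3*434 + 1124 = 1302 + 1124 = 2426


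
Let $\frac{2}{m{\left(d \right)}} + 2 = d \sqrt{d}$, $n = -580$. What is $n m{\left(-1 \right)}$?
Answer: $464 - 232 i \approx 464.0 - 232.0 i$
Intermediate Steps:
$m{\left(d \right)} = \frac{2}{-2 + d^{\frac{3}{2}}}$ ($m{\left(d \right)} = \frac{2}{-2 + d \sqrt{d}} = \frac{2}{-2 + d^{\frac{3}{2}}}$)
$n m{\left(-1 \right)} = - 580 \frac{2}{-2 + \left(-1\right)^{\frac{3}{2}}} = - 580 \frac{2}{-2 - i} = - 580 \cdot 2 \frac{-2 + i}{5} = - 580 \frac{2 \left(-2 + i\right)}{5} = - 232 \left(-2 + i\right)$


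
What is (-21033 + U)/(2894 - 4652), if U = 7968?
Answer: 4355/586 ≈ 7.4317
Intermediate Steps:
(-21033 + U)/(2894 - 4652) = (-21033 + 7968)/(2894 - 4652) = -13065/(-1758) = -13065*(-1/1758) = 4355/586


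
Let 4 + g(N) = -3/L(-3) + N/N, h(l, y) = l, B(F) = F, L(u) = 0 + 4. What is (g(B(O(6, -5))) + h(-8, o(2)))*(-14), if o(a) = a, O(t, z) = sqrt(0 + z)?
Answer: 329/2 ≈ 164.50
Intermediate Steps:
L(u) = 4
O(t, z) = sqrt(z)
g(N) = -15/4 (g(N) = -4 + (-3/4 + N/N) = -4 + (-3*1/4 + 1) = -4 + (-3/4 + 1) = -4 + 1/4 = -15/4)
(g(B(O(6, -5))) + h(-8, o(2)))*(-14) = (-15/4 - 8)*(-14) = -47/4*(-14) = 329/2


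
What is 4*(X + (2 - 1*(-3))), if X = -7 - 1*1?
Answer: -12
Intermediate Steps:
X = -8 (X = -7 - 1 = -8)
4*(X + (2 - 1*(-3))) = 4*(-8 + (2 - 1*(-3))) = 4*(-8 + (2 + 3)) = 4*(-8 + 5) = 4*(-3) = -12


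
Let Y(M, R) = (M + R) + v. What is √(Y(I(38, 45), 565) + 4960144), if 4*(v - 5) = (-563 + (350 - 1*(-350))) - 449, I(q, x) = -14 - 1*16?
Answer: √4960606 ≈ 2227.2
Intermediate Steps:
I(q, x) = -30 (I(q, x) = -14 - 16 = -30)
v = -73 (v = 5 + ((-563 + (350 - 1*(-350))) - 449)/4 = 5 + ((-563 + (350 + 350)) - 449)/4 = 5 + ((-563 + 700) - 449)/4 = 5 + (137 - 449)/4 = 5 + (¼)*(-312) = 5 - 78 = -73)
Y(M, R) = -73 + M + R (Y(M, R) = (M + R) - 73 = -73 + M + R)
√(Y(I(38, 45), 565) + 4960144) = √((-73 - 30 + 565) + 4960144) = √(462 + 4960144) = √4960606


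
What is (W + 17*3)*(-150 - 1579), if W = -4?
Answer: -81263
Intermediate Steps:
(W + 17*3)*(-150 - 1579) = (-4 + 17*3)*(-150 - 1579) = (-4 + 51)*(-1729) = 47*(-1729) = -81263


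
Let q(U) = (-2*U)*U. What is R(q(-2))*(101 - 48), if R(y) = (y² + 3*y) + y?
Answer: 1696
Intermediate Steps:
q(U) = -2*U²
R(y) = y² + 4*y
R(q(-2))*(101 - 48) = ((-2*(-2)²)*(4 - 2*(-2)²))*(101 - 48) = ((-2*4)*(4 - 2*4))*53 = -8*(4 - 8)*53 = -8*(-4)*53 = 32*53 = 1696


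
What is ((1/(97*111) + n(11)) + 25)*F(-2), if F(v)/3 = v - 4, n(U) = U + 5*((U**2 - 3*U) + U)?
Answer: -34303668/3589 ≈ -9558.0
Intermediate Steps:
n(U) = -9*U + 5*U**2 (n(U) = U + 5*(U**2 - 2*U) = U + (-10*U + 5*U**2) = -9*U + 5*U**2)
F(v) = -12 + 3*v (F(v) = 3*(v - 4) = 3*(-4 + v) = -12 + 3*v)
((1/(97*111) + n(11)) + 25)*F(-2) = ((1/(97*111) + 11*(-9 + 5*11)) + 25)*(-12 + 3*(-2)) = (((1/97)*(1/111) + 11*(-9 + 55)) + 25)*(-12 - 6) = ((1/10767 + 11*46) + 25)*(-18) = ((1/10767 + 506) + 25)*(-18) = (5448103/10767 + 25)*(-18) = (5717278/10767)*(-18) = -34303668/3589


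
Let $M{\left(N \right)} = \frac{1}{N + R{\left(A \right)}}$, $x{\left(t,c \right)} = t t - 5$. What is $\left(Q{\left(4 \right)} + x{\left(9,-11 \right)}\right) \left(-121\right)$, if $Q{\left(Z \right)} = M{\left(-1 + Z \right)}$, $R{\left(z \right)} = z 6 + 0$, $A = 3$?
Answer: $- \frac{193237}{21} \approx -9201.8$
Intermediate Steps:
$R{\left(z \right)} = 6 z$ ($R{\left(z \right)} = 6 z + 0 = 6 z$)
$x{\left(t,c \right)} = -5 + t^{2}$ ($x{\left(t,c \right)} = t^{2} - 5 = -5 + t^{2}$)
$M{\left(N \right)} = \frac{1}{18 + N}$ ($M{\left(N \right)} = \frac{1}{N + 6 \cdot 3} = \frac{1}{N + 18} = \frac{1}{18 + N}$)
$Q{\left(Z \right)} = \frac{1}{17 + Z}$ ($Q{\left(Z \right)} = \frac{1}{18 + \left(-1 + Z\right)} = \frac{1}{17 + Z}$)
$\left(Q{\left(4 \right)} + x{\left(9,-11 \right)}\right) \left(-121\right) = \left(\frac{1}{17 + 4} - \left(5 - 9^{2}\right)\right) \left(-121\right) = \left(\frac{1}{21} + \left(-5 + 81\right)\right) \left(-121\right) = \left(\frac{1}{21} + 76\right) \left(-121\right) = \frac{1597}{21} \left(-121\right) = - \frac{193237}{21}$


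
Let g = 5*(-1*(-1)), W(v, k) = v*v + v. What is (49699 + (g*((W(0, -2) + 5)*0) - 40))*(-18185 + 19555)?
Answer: 68032830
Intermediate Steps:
W(v, k) = v + v² (W(v, k) = v² + v = v + v²)
g = 5 (g = 5*1 = 5)
(49699 + (g*((W(0, -2) + 5)*0) - 40))*(-18185 + 19555) = (49699 + (5*((0*(1 + 0) + 5)*0) - 40))*(-18185 + 19555) = (49699 + (5*((0*1 + 5)*0) - 40))*1370 = (49699 + (5*((0 + 5)*0) - 40))*1370 = (49699 + (5*(5*0) - 40))*1370 = (49699 + (5*0 - 40))*1370 = (49699 + (0 - 40))*1370 = (49699 - 40)*1370 = 49659*1370 = 68032830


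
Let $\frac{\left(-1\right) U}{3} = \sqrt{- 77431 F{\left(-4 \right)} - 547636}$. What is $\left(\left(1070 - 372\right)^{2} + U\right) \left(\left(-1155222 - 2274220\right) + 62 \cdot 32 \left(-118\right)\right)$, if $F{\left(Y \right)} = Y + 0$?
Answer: $-1784898163016 + 21981324 i \sqrt{59478} \approx -1.7849 \cdot 10^{12} + 5.3608 \cdot 10^{9} i$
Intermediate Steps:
$F{\left(Y \right)} = Y$
$U = - 6 i \sqrt{59478}$ ($U = - 3 \sqrt{\left(-77431\right) \left(-4\right) - 547636} = - 3 \sqrt{309724 - 547636} = - 3 \sqrt{-237912} = - 3 \cdot 2 i \sqrt{59478} = - 6 i \sqrt{59478} \approx - 1463.3 i$)
$\left(\left(1070 - 372\right)^{2} + U\right) \left(\left(-1155222 - 2274220\right) + 62 \cdot 32 \left(-118\right)\right) = \left(\left(1070 - 372\right)^{2} - 6 i \sqrt{59478}\right) \left(\left(-1155222 - 2274220\right) + 62 \cdot 32 \left(-118\right)\right) = \left(698^{2} - 6 i \sqrt{59478}\right) \left(\left(-1155222 - 2274220\right) + 1984 \left(-118\right)\right) = \left(487204 - 6 i \sqrt{59478}\right) \left(-3429442 - 234112\right) = \left(487204 - 6 i \sqrt{59478}\right) \left(-3663554\right) = -1784898163016 + 21981324 i \sqrt{59478}$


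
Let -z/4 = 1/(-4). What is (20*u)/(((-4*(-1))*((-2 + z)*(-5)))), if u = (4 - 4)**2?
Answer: 0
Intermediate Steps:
z = 1 (z = -4/(-4) = -4*(-1/4) = 1)
u = 0 (u = 0**2 = 0)
(20*u)/(((-4*(-1))*((-2 + z)*(-5)))) = (20*0)/(((-4*(-1))*((-2 + 1)*(-5)))) = 0/((4*(-1*(-5)))) = 0/((4*5)) = 0/20 = 0*(1/20) = 0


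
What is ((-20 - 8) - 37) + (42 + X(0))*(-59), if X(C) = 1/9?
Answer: -22946/9 ≈ -2549.6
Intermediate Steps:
X(C) = 1/9
((-20 - 8) - 37) + (42 + X(0))*(-59) = ((-20 - 8) - 37) + (42 + 1/9)*(-59) = (-28 - 37) + (379/9)*(-59) = -65 - 22361/9 = -22946/9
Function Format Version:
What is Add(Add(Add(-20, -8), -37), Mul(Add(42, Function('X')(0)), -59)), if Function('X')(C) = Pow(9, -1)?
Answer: Rational(-22946, 9) ≈ -2549.6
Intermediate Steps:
Function('X')(C) = Rational(1, 9)
Add(Add(Add(-20, -8), -37), Mul(Add(42, Function('X')(0)), -59)) = Add(Add(Add(-20, -8), -37), Mul(Add(42, Rational(1, 9)), -59)) = Add(Add(-28, -37), Mul(Rational(379, 9), -59)) = Add(-65, Rational(-22361, 9)) = Rational(-22946, 9)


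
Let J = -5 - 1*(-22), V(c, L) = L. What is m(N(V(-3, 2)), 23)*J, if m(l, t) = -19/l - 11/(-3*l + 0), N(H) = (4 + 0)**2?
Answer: -391/24 ≈ -16.292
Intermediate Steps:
N(H) = 16 (N(H) = 4**2 = 16)
m(l, t) = -46/(3*l) (m(l, t) = -19/l - 11*(-1/(3*l)) = -19/l - (-11)/(3*l) = -19/l + 11/(3*l) = -46/(3*l))
J = 17 (J = -5 + 22 = 17)
m(N(V(-3, 2)), 23)*J = -46/3/16*17 = -46/3*1/16*17 = -23/24*17 = -391/24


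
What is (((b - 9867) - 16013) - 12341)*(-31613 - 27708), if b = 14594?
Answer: 1401577267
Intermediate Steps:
(((b - 9867) - 16013) - 12341)*(-31613 - 27708) = (((14594 - 9867) - 16013) - 12341)*(-31613 - 27708) = ((4727 - 16013) - 12341)*(-59321) = (-11286 - 12341)*(-59321) = -23627*(-59321) = 1401577267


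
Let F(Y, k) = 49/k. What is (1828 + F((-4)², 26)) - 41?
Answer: 46511/26 ≈ 1788.9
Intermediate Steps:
(1828 + F((-4)², 26)) - 41 = (1828 + 49/26) - 41 = 47577/26 - 41 = 46511/26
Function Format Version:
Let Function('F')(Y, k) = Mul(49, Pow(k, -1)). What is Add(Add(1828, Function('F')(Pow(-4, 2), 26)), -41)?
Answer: Rational(46511, 26) ≈ 1788.9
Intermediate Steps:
Add(Add(1828, Function('F')(Pow(-4, 2), 26)), -41) = Add(Add(1828, Mul(49, Pow(26, -1))), -41) = Add(Add(1828, Mul(49, Rational(1, 26))), -41) = Add(Add(1828, Rational(49, 26)), -41) = Add(Rational(47577, 26), -41) = Rational(46511, 26)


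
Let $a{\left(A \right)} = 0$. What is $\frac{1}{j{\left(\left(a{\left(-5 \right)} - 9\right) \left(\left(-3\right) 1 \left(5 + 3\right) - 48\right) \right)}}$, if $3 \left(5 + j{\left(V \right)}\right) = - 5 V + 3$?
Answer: $- \frac{1}{1084} \approx -0.00092251$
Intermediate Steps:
$j{\left(V \right)} = -4 - \frac{5 V}{3}$ ($j{\left(V \right)} = -5 + \frac{- 5 V + 3}{3} = -5 + \frac{3 - 5 V}{3} = -5 - \left(-1 + \frac{5 V}{3}\right) = -4 - \frac{5 V}{3}$)
$\frac{1}{j{\left(\left(a{\left(-5 \right)} - 9\right) \left(\left(-3\right) 1 \left(5 + 3\right) - 48\right) \right)}} = \frac{1}{-4 - \frac{5 \left(0 - 9\right) \left(\left(-3\right) 1 \left(5 + 3\right) - 48\right)}{3}} = \frac{1}{-4 - \frac{5 \left(- 9 \left(\left(-3\right) 8 - 48\right)\right)}{3}} = \frac{1}{-4 - \frac{5 \left(- 9 \left(-24 - 48\right)\right)}{3}} = \frac{1}{-4 - \frac{5 \left(\left(-9\right) \left(-72\right)\right)}{3}} = \frac{1}{-4 - 1080} = \frac{1}{-1084} = - \frac{1}{1084}$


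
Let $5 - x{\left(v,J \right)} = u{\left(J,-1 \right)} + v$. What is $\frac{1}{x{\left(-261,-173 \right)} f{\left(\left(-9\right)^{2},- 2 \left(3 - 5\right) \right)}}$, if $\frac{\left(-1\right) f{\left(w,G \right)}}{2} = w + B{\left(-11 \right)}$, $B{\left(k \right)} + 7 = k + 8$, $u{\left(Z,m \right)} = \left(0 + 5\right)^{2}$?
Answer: $- \frac{1}{34222} \approx -2.9221 \cdot 10^{-5}$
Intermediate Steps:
$u{\left(Z,m \right)} = 25$ ($u{\left(Z,m \right)} = 5^{2} = 25$)
$x{\left(v,J \right)} = -20 - v$ ($x{\left(v,J \right)} = 5 - \left(25 + v\right) = -20 - v$)
$B{\left(k \right)} = 1 + k$ ($B{\left(k \right)} = -7 + \left(k + 8\right) = -7 + \left(8 + k\right) = 1 + k$)
$f{\left(w,G \right)} = 20 - 2 w$ ($f{\left(w,G \right)} = - 2 \left(w + \left(1 - 11\right)\right) = - 2 \left(w - 10\right) = - 2 \left(-10 + w\right) = 20 - 2 w$)
$\frac{1}{x{\left(-261,-173 \right)} f{\left(\left(-9\right)^{2},- 2 \left(3 - 5\right) \right)}} = \frac{1}{\left(-20 - -261\right) \left(20 - 2 \left(-9\right)^{2}\right)} = \frac{1}{\left(-20 + 261\right) \left(20 - 162\right)} = \frac{1}{241 \left(20 - 162\right)} = \frac{1}{241 \left(-142\right)} = \frac{1}{241} \left(- \frac{1}{142}\right) = - \frac{1}{34222}$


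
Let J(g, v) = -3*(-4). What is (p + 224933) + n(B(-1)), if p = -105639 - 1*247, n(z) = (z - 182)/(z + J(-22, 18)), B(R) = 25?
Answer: 4404582/37 ≈ 1.1904e+5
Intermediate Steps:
J(g, v) = 12
n(z) = (-182 + z)/(12 + z) (n(z) = (z - 182)/(z + 12) = (-182 + z)/(12 + z))
p = -105886 (p = -105639 - 247 = -105886)
(p + 224933) + n(B(-1)) = (-105886 + 224933) + (-182 + 25)/(12 + 25) = 119047 - 157/37 = 4404582/37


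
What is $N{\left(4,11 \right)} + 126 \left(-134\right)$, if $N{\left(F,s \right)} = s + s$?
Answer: $-16862$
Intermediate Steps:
$N{\left(F,s \right)} = 2 s$
$N{\left(4,11 \right)} + 126 \left(-134\right) = 2 \cdot 11 + 126 \left(-134\right) = 22 - 16884 = -16862$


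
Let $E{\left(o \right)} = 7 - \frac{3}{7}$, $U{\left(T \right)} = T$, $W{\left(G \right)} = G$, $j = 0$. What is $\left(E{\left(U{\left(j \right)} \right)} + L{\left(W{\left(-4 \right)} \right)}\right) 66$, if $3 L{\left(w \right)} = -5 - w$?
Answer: $\frac{2882}{7} \approx 411.71$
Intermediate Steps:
$E{\left(o \right)} = \frac{46}{7}$ ($E{\left(o \right)} = 7 - 3 \cdot \frac{1}{7} = 7 - \frac{3}{7} = \frac{46}{7}$)
$L{\left(w \right)} = - \frac{5}{3} - \frac{w}{3}$ ($L{\left(w \right)} = \frac{-5 - w}{3} = - \frac{5}{3} - \frac{w}{3}$)
$\left(E{\left(U{\left(j \right)} \right)} + L{\left(W{\left(-4 \right)} \right)}\right) 66 = \left(\frac{46}{7} - \frac{1}{3}\right) 66 = \frac{131}{21} \cdot 66 = \frac{2882}{7}$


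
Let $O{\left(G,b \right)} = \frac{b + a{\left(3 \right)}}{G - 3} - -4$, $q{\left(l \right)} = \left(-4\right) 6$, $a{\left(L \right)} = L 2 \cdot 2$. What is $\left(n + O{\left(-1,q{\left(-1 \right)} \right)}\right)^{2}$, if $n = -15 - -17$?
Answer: $81$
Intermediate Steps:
$a{\left(L \right)} = 4 L$ ($a{\left(L \right)} = 2 L 2 = 4 L$)
$q{\left(l \right)} = -24$
$O{\left(G,b \right)} = 4 + \frac{12 + b}{-3 + G}$ ($O{\left(G,b \right)} = \frac{b + 4 \cdot 3}{G - 3} - -4 = \frac{b + 12}{-3 + G} + 4 = \frac{12 + b}{-3 + G} + 4 = 4 + \frac{12 + b}{-3 + G}$)
$n = 2$ ($n = -15 + 17 = 2$)
$\left(n + O{\left(-1,q{\left(-1 \right)} \right)}\right)^{2} = \left(2 + \frac{-24 + 4 \left(-1\right)}{-3 - 1}\right)^{2} = \left(2 + \frac{-24 - 4}{-4}\right)^{2} = \left(2 - -7\right)^{2} = \left(2 + 7\right)^{2} = 9^{2} = 81$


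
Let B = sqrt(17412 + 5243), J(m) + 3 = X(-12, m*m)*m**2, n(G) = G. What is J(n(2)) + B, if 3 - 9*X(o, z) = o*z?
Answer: 59/3 + sqrt(22655) ≈ 170.18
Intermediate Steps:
X(o, z) = 1/3 - o*z/9
J(m) = -3 + m**2*(1/3 + 4*m**2/3) (J(m) = -3 + (1/3 - 1/9*(-12)*m*m)*m**2 = -3 + (1/3 - 1/9*(-12)*m**2)*m**2 = -3 + (1/3 + 4*m**2/3)*m**2 = -3 + m**2*(1/3 + 4*m**2/3))
B = sqrt(22655) ≈ 150.52
J(n(2)) + B = (-3 + (1/3)*2**2 + (4/3)*2**4) + sqrt(22655) = (-3 + (1/3)*4 + (4/3)*16) + sqrt(22655) = (-3 + 4/3 + 64/3) + sqrt(22655) = 59/3 + sqrt(22655)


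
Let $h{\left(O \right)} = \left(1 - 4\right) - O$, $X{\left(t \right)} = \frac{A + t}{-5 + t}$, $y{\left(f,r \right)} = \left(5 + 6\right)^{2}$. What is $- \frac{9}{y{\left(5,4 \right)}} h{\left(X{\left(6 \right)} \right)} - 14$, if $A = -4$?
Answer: $- \frac{1649}{121} \approx -13.628$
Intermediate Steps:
$y{\left(f,r \right)} = 121$ ($y{\left(f,r \right)} = 11^{2} = 121$)
$X{\left(t \right)} = \frac{-4 + t}{-5 + t}$
$h{\left(O \right)} = -3 - O$
$- \frac{9}{y{\left(5,4 \right)}} h{\left(X{\left(6 \right)} \right)} - 14 = - \frac{9}{121} \left(-3 - \frac{-4 + 6}{-5 + 6}\right) - 14 = \left(-9\right) \frac{1}{121} \left(-3 - 1^{-1} \cdot 2\right) - 14 = - \frac{9 \left(-3 - 1 \cdot 2\right)}{121} - 14 = - \frac{9 \left(-3 - 2\right)}{121} - 14 = \left(- \frac{9}{121}\right) \left(-5\right) - 14 = \frac{45}{121} - 14 = - \frac{1649}{121}$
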